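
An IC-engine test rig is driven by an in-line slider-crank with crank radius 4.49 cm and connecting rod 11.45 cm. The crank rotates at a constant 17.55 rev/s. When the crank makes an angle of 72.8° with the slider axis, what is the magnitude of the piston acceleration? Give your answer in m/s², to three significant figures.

ω = 2π·17.6 = 110.3 rad/s
x(θ) = r cosθ + √(L² − r² sin²θ); with ω constant, a = ω²·d²x/dθ².
d²x/dθ² = −r cosθ − r²(cos2θ)/√u − r⁴ sin²2θ/(4u^{3/2}),  u = L² − r² sin²θ = 0.0112705 m².
Substituting r = 0.0449 m, L = 0.1145 m, θ = 72.8°: d²x/dθ² = +0.0021204 m.
a = ω²·d²x/dθ² = (110.3)²·(+0.0021204) = +25.783 m/s²;  |a| = 25.783 m/s².

25.8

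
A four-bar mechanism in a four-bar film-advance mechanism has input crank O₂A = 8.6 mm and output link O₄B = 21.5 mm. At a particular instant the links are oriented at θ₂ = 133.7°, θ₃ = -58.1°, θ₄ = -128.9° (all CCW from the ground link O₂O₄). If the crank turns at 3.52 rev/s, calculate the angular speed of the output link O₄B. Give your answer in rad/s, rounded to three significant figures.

1.92

ω₂ = 22.12 rad/s (from 3.52 rev/s).
Differentiating the loop-closure r₂e^{iθ₂}+r₃e^{iθ₃}=r₁+r₄e^{iθ₄} gives r₂ω₂e^{iθ₂}+r₃ω₃e^{iθ₃}=r₄ω₄e^{iθ₄}.
Eliminating the other unknown: ω₄ = r₂ω₂ sin(θ₂−θ₃) / [r₄ sin(θ₄−θ₃)].
Numerator sine = -0.20450; denominator sine = -0.94438.
Result = 0.0086·22.12·(-0.20450) / (0.0215·(-0.94438)) = +1.9157 rad/s; magnitude 1.9157 rad/s.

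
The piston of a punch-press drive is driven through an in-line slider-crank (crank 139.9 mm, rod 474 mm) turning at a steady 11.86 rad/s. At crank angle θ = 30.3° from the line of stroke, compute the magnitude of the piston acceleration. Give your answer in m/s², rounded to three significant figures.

ω = 11.86 rad/s
x(θ) = r cosθ + √(L² − r² sin²θ); with ω constant, a = ω²·d²x/dθ².
d²x/dθ² = −r cosθ − r²(cos2θ)/√u − r⁴ sin²2θ/(4u^{3/2}),  u = L² − r² sin²θ = 0.219694 m².
Substituting r = 0.1399 m, L = 0.474 m, θ = 30.3°: d²x/dθ² = -0.14199 m.
a = ω²·d²x/dθ² = (11.86)²·(-0.14199) = -19.973 m/s²;  |a| = 19.973 m/s².

20.0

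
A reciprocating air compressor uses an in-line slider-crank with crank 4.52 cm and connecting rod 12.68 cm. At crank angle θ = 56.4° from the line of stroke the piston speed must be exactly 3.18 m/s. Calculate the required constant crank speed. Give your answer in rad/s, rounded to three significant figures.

For an in-line slider-crank, |v_piston| = rω|sinθ|·[1 + r cosθ/√(L² − r² sin²θ)].
With r = 0.0452 m, L = 0.1268 m, θ = 56.4°: the bracketed kinematic factor |dx/dθ| = 0.045425 m.
ω = v/|dx/dθ| = 3.18/0.045425 = 70.005 rad/s.

70.0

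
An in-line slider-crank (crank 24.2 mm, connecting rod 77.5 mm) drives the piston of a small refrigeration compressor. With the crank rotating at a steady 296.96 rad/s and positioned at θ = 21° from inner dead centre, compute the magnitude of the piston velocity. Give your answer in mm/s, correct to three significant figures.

3330

ω = 297 rad/s
For an in-line slider-crank, x = r cosθ + √(L² − r² sin²θ), so v = −rω sinθ·[1 + r cosθ/√(L² − r² sin²θ)].
With r = 0.0242 m, L = 0.0775 m, θ = 21°: √(L² − r² sin²θ) = 0.077013 m.
v = −0.0242·297·0.35837·[1 + 0.0242·0.93358/0.077013] = -3.3309 m/s.
|v| = 3.3309 m/s = 3330.9 mm/s.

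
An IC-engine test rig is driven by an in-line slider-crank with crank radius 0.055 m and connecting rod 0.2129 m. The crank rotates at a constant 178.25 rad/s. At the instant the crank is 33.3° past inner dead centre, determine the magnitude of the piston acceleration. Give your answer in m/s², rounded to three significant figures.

ω = 178.2 rad/s
x(θ) = r cosθ + √(L² − r² sin²θ); with ω constant, a = ω²·d²x/dθ².
d²x/dθ² = −r cosθ − r²(cos2θ)/√u − r⁴ sin²2θ/(4u^{3/2}),  u = L² − r² sin²θ = 0.0444146 m².
Substituting r = 0.055 m, L = 0.2129 m, θ = 33.3°: d²x/dθ² = -0.051876 m.
a = ω²·d²x/dθ² = (178.2)²·(-0.051876) = -1648.3 m/s²;  |a| = 1648.3 m/s².

1650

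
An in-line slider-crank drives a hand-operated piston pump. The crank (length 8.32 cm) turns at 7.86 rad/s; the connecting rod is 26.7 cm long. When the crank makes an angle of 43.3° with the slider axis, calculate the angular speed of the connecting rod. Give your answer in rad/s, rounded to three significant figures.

ω = 7.86 rad/s
The rod makes angle φ with the slider axis where L sinφ = r sinθ; differentiating, L cosφ·φ̇ = r ω cosθ.
L cosφ = √(L² − r² sin²θ) = 0.26083 m.
|ω_rod| = r ω |cosθ| / √(L² − r² sin²θ) = 0.0832·7.86·0.72777/0.26083 = 1.8247 rad/s.

1.82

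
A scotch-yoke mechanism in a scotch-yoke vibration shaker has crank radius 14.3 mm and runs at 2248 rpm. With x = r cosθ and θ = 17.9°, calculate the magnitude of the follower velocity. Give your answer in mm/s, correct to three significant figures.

ω = 235.4 rad/s (from 2248 rpm).
x = r cosθ ⇒ ẋ = −rω sinθ.
|v| = rω|sinθ| = 0.0143·235.4·|sin 17.9°| = 1.0347 m/s = 1034.7 mm/s.

1030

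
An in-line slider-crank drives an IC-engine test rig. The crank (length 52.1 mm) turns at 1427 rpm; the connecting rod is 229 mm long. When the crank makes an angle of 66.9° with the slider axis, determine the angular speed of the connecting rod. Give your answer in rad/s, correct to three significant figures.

ω = 149.4 rad/s (converted from 1427 rpm).
The rod makes angle φ with the slider axis where L sinφ = r sinθ; differentiating, L cosφ·φ̇ = r ω cosθ.
L cosφ = √(L² − r² sin²θ) = 0.22393 m.
|ω_rod| = r ω |cosθ| / √(L² − r² sin²θ) = 0.0521·149.4·0.39234/0.22393 = 13.641 rad/s.

13.6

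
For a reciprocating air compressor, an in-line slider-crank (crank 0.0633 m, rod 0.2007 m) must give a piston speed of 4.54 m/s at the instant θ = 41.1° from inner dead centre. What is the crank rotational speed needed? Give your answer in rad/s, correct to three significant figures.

87.8

For an in-line slider-crank, |v_piston| = rω|sinθ|·[1 + r cosθ/√(L² − r² sin²θ)].
With r = 0.0633 m, L = 0.2007 m, θ = 41.1°: the bracketed kinematic factor |dx/dθ| = 0.051721 m.
ω = v/|dx/dθ| = 4.54/0.051721 = 87.778 rad/s.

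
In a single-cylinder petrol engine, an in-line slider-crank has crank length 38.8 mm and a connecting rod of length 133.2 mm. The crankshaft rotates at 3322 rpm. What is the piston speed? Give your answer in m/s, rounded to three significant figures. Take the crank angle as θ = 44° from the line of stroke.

11.4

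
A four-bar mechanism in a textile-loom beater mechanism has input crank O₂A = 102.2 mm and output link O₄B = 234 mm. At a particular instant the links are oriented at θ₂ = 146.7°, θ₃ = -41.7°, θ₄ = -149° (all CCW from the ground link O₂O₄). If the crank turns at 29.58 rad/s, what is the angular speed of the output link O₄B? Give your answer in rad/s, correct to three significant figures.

1.98

ω₂ = 29.58 rad/s
Differentiating the loop-closure r₂e^{iθ₂}+r₃e^{iθ₃}=r₁+r₄e^{iθ₄} gives r₂ω₂e^{iθ₂}+r₃ω₃e^{iθ₃}=r₄ω₄e^{iθ₄}.
Eliminating the other unknown: ω₄ = r₂ω₂ sin(θ₂−θ₃) / [r₄ sin(θ₄−θ₃)].
Numerator sine = -0.14608; denominator sine = -0.95476.
Result = 0.1022·29.58·(-0.14608) / (0.234·(-0.95476)) = +1.9767 rad/s; magnitude 1.9767 rad/s.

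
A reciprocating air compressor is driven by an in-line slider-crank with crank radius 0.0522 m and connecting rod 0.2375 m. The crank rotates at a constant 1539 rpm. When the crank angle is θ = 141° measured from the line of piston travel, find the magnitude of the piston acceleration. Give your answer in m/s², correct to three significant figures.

ω = 2π·1539/60 = 161.2 rad/s
x(θ) = r cosθ + √(L² − r² sin²θ); with ω constant, a = ω²·d²x/dθ².
d²x/dθ² = −r cosθ − r²(cos2θ)/√u − r⁴ sin²2θ/(4u^{3/2}),  u = L² − r² sin²θ = 0.0553271 m².
Substituting r = 0.0522 m, L = 0.2375 m, θ = 141°: d²x/dθ² = +0.038022 m.
a = ω²·d²x/dθ² = (161.2)²·(+0.038022) = +987.57 m/s²;  |a| = 987.57 m/s².

988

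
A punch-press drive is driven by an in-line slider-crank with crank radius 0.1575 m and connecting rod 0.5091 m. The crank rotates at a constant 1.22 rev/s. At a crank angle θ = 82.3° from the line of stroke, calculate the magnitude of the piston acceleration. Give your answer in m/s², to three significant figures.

ω = 2π·1.22 = 7.665 rad/s
x(θ) = r cosθ + √(L² − r² sin²θ); with ω constant, a = ω²·d²x/dθ².
d²x/dθ² = −r cosθ − r²(cos2θ)/√u − r⁴ sin²2θ/(4u^{3/2}),  u = L² − r² sin²θ = 0.234822 m².
Substituting r = 0.1575 m, L = 0.5091 m, θ = 82.3°: d²x/dθ² = +0.028155 m.
a = ω²·d²x/dθ² = (7.665)²·(+0.028155) = +1.6544 m/s²;  |a| = 1.6544 m/s².

1.65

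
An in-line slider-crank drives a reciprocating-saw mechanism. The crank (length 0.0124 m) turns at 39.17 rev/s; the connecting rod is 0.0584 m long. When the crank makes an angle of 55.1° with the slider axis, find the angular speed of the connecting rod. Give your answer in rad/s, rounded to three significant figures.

ω = 246.1 rad/s (converted from 39.17 rev/s).
The rod makes angle φ with the slider axis where L sinφ = r sinθ; differentiating, L cosφ·φ̇ = r ω cosθ.
L cosφ = √(L² − r² sin²θ) = 0.057508 m.
|ω_rod| = r ω |cosθ| / √(L² − r² sin²θ) = 0.0124·246.1·0.57215/0.057508 = 30.362 rad/s.

30.4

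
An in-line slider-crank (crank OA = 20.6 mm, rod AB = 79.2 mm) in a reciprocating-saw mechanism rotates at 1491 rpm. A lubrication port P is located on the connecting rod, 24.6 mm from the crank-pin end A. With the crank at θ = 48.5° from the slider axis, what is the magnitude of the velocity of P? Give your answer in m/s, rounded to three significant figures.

2.93

ω = 156.1 rad/s.  Crank-pin speed |V_A| = rω = 3.2164 m/s, perpendicular to OA.
Rod angle: sinφ = −(r/L) sinθ ⇒ φ = -11.233°; ω_rod = −rω cosθ/√(L²−r²sin²θ) = -27.436 rad/s.
V_P = V_A + ω_rod × AP, with AP = 0.0246 m along the rod.
Components: V_Px = −rω sinθ − a·ω_rod·sinφ = -2.5404 m/s;  V_Py = rω cosθ + a·ω_rod·cosφ = +1.4693 m/s.
|V_P| = √(V_Px² + V_Py²) = 2.9347 m/s.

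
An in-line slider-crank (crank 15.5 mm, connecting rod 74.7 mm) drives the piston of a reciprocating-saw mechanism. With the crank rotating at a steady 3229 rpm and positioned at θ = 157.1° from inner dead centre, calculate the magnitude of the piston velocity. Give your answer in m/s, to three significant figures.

1.65

ω = 2π·3229/60 = 338.1 rad/s
For an in-line slider-crank, x = r cosθ + √(L² − r² sin²θ), so v = −rω sinθ·[1 + r cosθ/√(L² − r² sin²θ)].
With r = 0.0155 m, L = 0.0747 m, θ = 157.1°: √(L² − r² sin²θ) = 0.074456 m.
v = −0.0155·338.1·0.38912·[1 + 0.0155·-0.92119/0.074456] = -1.6484 m/s.
|v| = 1.6484 m/s.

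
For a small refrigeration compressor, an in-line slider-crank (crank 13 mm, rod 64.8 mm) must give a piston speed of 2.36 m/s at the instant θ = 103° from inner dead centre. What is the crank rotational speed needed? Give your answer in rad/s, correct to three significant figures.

195

For an in-line slider-crank, |v_piston| = rω|sinθ|·[1 + r cosθ/√(L² − r² sin²θ)].
With r = 0.013 m, L = 0.0648 m, θ = 103°: the bracketed kinematic factor |dx/dθ| = 0.012084 m.
ω = v/|dx/dθ| = 2.36/0.012084 = 195.3 rad/s.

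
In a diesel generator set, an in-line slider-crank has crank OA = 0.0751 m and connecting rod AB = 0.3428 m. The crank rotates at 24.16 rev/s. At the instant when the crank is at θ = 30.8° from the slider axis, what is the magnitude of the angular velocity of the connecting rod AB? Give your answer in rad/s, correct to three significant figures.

28.7

ω = 151.8 rad/s (converted from 24.16 rev/s).
The rod makes angle φ with the slider axis where L sinφ = r sinθ; differentiating, L cosφ·φ̇ = r ω cosθ.
L cosφ = √(L² − r² sin²θ) = 0.34064 m.
|ω_rod| = r ω |cosθ| / √(L² − r² sin²θ) = 0.0751·151.8·0.85896/0.34064 = 28.747 rad/s.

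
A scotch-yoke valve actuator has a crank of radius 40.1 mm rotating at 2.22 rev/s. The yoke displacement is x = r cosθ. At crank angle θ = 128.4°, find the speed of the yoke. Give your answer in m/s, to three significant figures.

ω = 13.95 rad/s (from 2.22 rev/s).
x = r cosθ ⇒ ẋ = −rω sinθ.
|v| = rω|sinθ| = 0.0401·13.95·|sin 128.4°| = 0.43835 m/s.

0.438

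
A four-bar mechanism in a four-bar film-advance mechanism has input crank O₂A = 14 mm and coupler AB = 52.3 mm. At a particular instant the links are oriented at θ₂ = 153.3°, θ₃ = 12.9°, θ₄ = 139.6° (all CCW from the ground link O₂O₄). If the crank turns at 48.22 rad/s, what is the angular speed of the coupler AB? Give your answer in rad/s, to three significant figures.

ω₂ = 48.22 rad/s
Differentiating the loop-closure r₂e^{iθ₂}+r₃e^{iθ₃}=r₁+r₄e^{iθ₄} gives r₂ω₂e^{iθ₂}+r₃ω₃e^{iθ₃}=r₄ω₄e^{iθ₄}.
Eliminating the other unknown: ω₃ = r₂ω₂ sin(θ₄−θ₂) / [r₃ sin(θ₃−θ₄)].
Numerator sine = -0.23684; denominator sine = -0.80178.
Result = 0.014·48.22·(-0.23684) / (0.0523·(-0.80178)) = +3.8129 rad/s; magnitude 3.8129 rad/s.

3.81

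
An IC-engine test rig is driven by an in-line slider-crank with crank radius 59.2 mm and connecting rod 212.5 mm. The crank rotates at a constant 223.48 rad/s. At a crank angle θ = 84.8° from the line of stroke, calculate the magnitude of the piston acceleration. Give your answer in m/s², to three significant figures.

575

ω = 223.5 rad/s
x(θ) = r cosθ + √(L² − r² sin²θ); with ω constant, a = ω²·d²x/dθ².
d²x/dθ² = −r cosθ − r²(cos2θ)/√u − r⁴ sin²2θ/(4u^{3/2}),  u = L² − r² sin²θ = 0.0416804 m².
Substituting r = 0.0592 m, L = 0.2125 m, θ = 84.8°: d²x/dθ² = +0.011507 m.
a = ω²·d²x/dθ² = (223.5)²·(+0.011507) = +574.7 m/s²;  |a| = 574.7 m/s².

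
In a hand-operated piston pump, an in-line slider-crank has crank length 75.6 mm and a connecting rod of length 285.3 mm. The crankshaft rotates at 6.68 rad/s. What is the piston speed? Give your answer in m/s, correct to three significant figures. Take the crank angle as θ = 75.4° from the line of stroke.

0.522

ω = 6.68 rad/s
For an in-line slider-crank, x = r cosθ + √(L² − r² sin²θ), so v = −rω sinθ·[1 + r cosθ/√(L² − r² sin²θ)].
With r = 0.0756 m, L = 0.2853 m, θ = 75.4°: √(L² − r² sin²θ) = 0.27576 m.
v = −0.0756·6.68·0.96771·[1 + 0.0756·0.25207/0.27576] = -0.52247 m/s.
|v| = 0.52247 m/s.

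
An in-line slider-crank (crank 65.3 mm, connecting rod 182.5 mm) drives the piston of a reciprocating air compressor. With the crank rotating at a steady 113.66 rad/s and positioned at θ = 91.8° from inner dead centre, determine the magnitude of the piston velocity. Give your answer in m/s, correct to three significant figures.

7.33

ω = 113.7 rad/s
For an in-line slider-crank, x = r cosθ + √(L² − r² sin²θ), so v = −rω sinθ·[1 + r cosθ/√(L² − r² sin²θ)].
With r = 0.0653 m, L = 0.1825 m, θ = 91.8°: √(L² − r² sin²θ) = 0.17043 m.
v = −0.0653·113.7·0.99951·[1 + 0.0653·-0.03141/0.17043] = -7.3291 m/s.
|v| = 7.3291 m/s.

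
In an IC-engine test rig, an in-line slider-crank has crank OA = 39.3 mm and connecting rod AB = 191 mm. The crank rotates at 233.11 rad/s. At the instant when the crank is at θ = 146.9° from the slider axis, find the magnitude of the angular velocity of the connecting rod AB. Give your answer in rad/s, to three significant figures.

40.4

ω = 233.1 rad/s
The rod makes angle φ with the slider axis where L sinφ = r sinθ; differentiating, L cosφ·φ̇ = r ω cosθ.
L cosφ = √(L² − r² sin²θ) = 0.18979 m.
|ω_rod| = r ω |cosθ| / √(L² − r² sin²θ) = 0.0393·233.1·0.83772/0.18979 = 40.437 rad/s.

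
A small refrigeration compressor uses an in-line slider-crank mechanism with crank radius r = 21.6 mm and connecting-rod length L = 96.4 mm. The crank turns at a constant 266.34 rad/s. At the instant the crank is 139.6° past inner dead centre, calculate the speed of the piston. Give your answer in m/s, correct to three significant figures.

3.09

ω = 266.3 rad/s
For an in-line slider-crank, x = r cosθ + √(L² − r² sin²θ), so v = −rω sinθ·[1 + r cosθ/√(L² − r² sin²θ)].
With r = 0.0216 m, L = 0.0964 m, θ = 139.6°: √(L² − r² sin²θ) = 0.095378 m.
v = −0.0216·266.3·0.64812·[1 + 0.0216·-0.76154/0.095378] = -3.0856 m/s.
|v| = 3.0856 m/s.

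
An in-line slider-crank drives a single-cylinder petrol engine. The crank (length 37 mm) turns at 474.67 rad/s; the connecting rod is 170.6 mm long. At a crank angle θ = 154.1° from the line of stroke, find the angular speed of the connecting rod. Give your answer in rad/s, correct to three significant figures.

93.0

ω = 474.7 rad/s
The rod makes angle φ with the slider axis where L sinφ = r sinθ; differentiating, L cosφ·φ̇ = r ω cosθ.
L cosφ = √(L² − r² sin²θ) = 0.16983 m.
|ω_rod| = r ω |cosθ| / √(L² − r² sin²θ) = 0.037·474.7·0.89956/0.16983 = 93.025 rad/s.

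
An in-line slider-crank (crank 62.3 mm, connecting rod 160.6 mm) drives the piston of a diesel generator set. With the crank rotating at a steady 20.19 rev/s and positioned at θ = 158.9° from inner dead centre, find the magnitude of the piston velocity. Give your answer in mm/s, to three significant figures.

ω = 2π·20.2 = 126.9 rad/s
For an in-line slider-crank, x = r cosθ + √(L² − r² sin²θ), so v = −rω sinθ·[1 + r cosθ/√(L² − r² sin²θ)].
With r = 0.0623 m, L = 0.1606 m, θ = 158.9°: √(L² − r² sin²θ) = 0.15903 m.
v = −0.0623·126.9·0.36000·[1 + 0.0623·-0.93295/0.15903] = -1.8053 m/s.
|v| = 1.8053 m/s = 1805.3 mm/s.

1810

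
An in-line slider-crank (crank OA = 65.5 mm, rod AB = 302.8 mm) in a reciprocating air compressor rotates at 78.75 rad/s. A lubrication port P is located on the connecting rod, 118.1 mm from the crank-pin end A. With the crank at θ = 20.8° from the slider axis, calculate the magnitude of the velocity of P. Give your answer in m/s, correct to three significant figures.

3.54

ω = 78.75 rad/s.  Crank-pin speed |V_A| = rω = 5.1581 m/s, perpendicular to OA.
Rod angle: sinφ = −(r/L) sinθ ⇒ φ = -4.406°; ω_rod = −rω cosθ/√(L²−r²sin²θ) = -15.972 rad/s.
V_P = V_A + ω_rod × AP, with AP = 0.1181 m along the rod.
Components: V_Px = −rω sinθ − a·ω_rod·sinφ = -1.9766 m/s;  V_Py = rω cosθ + a·ω_rod·cosφ = +2.9413 m/s.
|V_P| = √(V_Px² + V_Py²) = 3.5437 m/s.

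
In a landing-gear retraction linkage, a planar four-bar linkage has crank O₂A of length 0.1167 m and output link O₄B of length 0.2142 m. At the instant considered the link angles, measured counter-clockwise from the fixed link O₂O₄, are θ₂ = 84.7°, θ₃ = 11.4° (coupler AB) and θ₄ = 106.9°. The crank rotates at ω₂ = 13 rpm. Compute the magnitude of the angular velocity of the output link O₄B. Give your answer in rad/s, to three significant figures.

ω₂ = 1.361 rad/s (from 13 rpm).
Differentiating the loop-closure r₂e^{iθ₂}+r₃e^{iθ₃}=r₁+r₄e^{iθ₄} gives r₂ω₂e^{iθ₂}+r₃ω₃e^{iθ₃}=r₄ω₄e^{iθ₄}.
Eliminating the other unknown: ω₄ = r₂ω₂ sin(θ₂−θ₃) / [r₄ sin(θ₄−θ₃)].
Numerator sine = +0.95782; denominator sine = +0.99540.
Result = 0.1167·1.361·(+0.95782) / (0.2142·(+0.99540)) = +0.71369 rad/s; magnitude 0.71369 rad/s.

0.714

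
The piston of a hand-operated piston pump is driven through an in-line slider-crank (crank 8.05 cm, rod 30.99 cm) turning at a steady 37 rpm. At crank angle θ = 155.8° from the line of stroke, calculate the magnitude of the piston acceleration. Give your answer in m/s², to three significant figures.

ω = 2π·37/60 = 3.875 rad/s
x(θ) = r cosθ + √(L² − r² sin²θ); with ω constant, a = ω²·d²x/dθ².
d²x/dθ² = −r cosθ − r²(cos2θ)/√u − r⁴ sin²2θ/(4u^{3/2}),  u = L² − r² sin²θ = 0.0949491 m².
Substituting r = 0.0805 m, L = 0.3099 m, θ = 155.8°: d²x/dθ² = +0.059262 m.
a = ω²·d²x/dθ² = (3.875)²·(+0.059262) = +0.88969 m/s²;  |a| = 0.88969 m/s².

0.890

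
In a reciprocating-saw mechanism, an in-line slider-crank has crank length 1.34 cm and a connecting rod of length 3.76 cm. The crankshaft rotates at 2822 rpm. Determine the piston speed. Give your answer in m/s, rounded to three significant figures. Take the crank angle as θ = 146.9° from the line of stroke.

1.50

ω = 2π·2822/60 = 295.5 rad/s
For an in-line slider-crank, x = r cosθ + √(L² − r² sin²θ), so v = −rω sinθ·[1 + r cosθ/√(L² − r² sin²θ)].
With r = 0.0134 m, L = 0.0376 m, θ = 146.9°: √(L² − r² sin²θ) = 0.036881 m.
v = −0.0134·295.5·0.54610·[1 + 0.0134·-0.83772/0.036881] = -1.5043 m/s.
|v| = 1.5043 m/s.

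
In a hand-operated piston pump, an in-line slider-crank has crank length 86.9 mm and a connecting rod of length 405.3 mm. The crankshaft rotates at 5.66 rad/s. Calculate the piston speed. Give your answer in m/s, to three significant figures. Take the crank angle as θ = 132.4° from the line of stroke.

0.310

ω = 5.66 rad/s
For an in-line slider-crank, x = r cosθ + √(L² − r² sin²θ), so v = −rω sinθ·[1 + r cosθ/√(L² − r² sin²θ)].
With r = 0.0869 m, L = 0.4053 m, θ = 132.4°: √(L² − r² sin²θ) = 0.40019 m.
v = −0.0869·5.66·0.73846·[1 + 0.0869·-0.67430/0.40019] = -0.31003 m/s.
|v| = 0.31003 m/s.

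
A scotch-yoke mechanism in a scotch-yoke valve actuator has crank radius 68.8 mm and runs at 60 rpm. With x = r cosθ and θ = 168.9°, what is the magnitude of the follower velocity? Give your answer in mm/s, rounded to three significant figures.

83.2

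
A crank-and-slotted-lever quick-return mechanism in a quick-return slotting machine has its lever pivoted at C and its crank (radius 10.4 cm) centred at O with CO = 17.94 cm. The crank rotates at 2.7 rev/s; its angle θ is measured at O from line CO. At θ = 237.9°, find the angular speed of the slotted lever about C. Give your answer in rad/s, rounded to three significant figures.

0.660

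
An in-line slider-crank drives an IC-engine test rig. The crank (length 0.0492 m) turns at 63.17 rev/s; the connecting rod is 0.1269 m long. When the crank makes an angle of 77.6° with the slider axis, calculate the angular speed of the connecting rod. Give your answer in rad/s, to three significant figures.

35.7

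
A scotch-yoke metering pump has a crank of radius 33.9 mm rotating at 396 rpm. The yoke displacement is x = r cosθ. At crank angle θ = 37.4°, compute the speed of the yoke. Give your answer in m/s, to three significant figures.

0.854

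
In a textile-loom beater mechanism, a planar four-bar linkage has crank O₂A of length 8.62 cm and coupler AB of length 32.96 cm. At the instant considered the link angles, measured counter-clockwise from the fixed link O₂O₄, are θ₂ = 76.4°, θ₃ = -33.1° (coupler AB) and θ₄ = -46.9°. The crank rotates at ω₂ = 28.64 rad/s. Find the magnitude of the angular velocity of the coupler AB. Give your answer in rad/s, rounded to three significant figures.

26.2

ω₂ = 28.64 rad/s
Differentiating the loop-closure r₂e^{iθ₂}+r₃e^{iθ₃}=r₁+r₄e^{iθ₄} gives r₂ω₂e^{iθ₂}+r₃ω₃e^{iθ₃}=r₄ω₄e^{iθ₄}.
Eliminating the other unknown: ω₃ = r₂ω₂ sin(θ₄−θ₂) / [r₃ sin(θ₃−θ₄)].
Numerator sine = -0.83581; denominator sine = +0.23853.
Result = 0.0862·28.64·(-0.83581) / (0.3296·(+0.23853)) = -26.245 rad/s; magnitude 26.245 rad/s.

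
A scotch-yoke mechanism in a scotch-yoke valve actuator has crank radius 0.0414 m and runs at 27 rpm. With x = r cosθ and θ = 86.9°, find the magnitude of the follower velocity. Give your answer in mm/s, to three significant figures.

117

ω = 2.827 rad/s (from 27 rpm).
x = r cosθ ⇒ ẋ = −rω sinθ.
|v| = rω|sinθ| = 0.0414·2.827·|sin 86.9°| = 0.11688 m/s = 116.88 mm/s.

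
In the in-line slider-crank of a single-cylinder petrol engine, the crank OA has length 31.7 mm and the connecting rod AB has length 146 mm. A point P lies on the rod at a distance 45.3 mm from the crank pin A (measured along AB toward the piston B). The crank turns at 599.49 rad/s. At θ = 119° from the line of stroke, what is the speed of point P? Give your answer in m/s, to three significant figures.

ω = 599.5 rad/s.  Crank-pin speed |V_A| = rω = 19.004 m/s, perpendicular to OA.
Rod angle: sinφ = −(r/L) sinθ ⇒ φ = -10.947°; ω_rod = −rω cosθ/√(L²−r²sin²θ) = +64.274 rad/s.
V_P = V_A + ω_rod × AP, with AP = 0.0453 m along the rod.
Components: V_Px = −rω sinθ − a·ω_rod·sinφ = -16.068 m/s;  V_Py = rω cosθ + a·ω_rod·cosφ = -6.3546 m/s.
|V_P| = √(V_Px² + V_Py²) = 17.279 m/s.

17.3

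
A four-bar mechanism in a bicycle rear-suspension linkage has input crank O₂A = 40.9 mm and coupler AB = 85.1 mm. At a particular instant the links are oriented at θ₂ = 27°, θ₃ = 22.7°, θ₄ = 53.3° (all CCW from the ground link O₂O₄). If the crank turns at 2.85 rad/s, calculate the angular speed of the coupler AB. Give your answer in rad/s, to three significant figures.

1.19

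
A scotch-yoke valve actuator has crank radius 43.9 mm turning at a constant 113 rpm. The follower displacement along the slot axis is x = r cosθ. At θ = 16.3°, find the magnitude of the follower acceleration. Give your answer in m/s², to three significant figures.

ω = 11.83 rad/s (from 113 rpm).
x = r cosθ ⇒ ẍ = −rω² cosθ (ω constant).
|a| = rω²|cosθ| = 0.0439·(11.83)²·|cos 16.3°| = 5.9001 m/s².

5.90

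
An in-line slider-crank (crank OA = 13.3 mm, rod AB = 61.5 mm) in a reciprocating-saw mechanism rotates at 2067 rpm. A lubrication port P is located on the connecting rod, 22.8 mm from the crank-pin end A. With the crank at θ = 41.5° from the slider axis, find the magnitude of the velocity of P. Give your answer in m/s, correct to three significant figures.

2.44

ω = 216.5 rad/s.  Crank-pin speed |V_A| = rω = 2.8789 m/s, perpendicular to OA.
Rod angle: sinφ = −(r/L) sinθ ⇒ φ = -8.239°; ω_rod = −rω cosθ/√(L²−r²sin²θ) = -35.425 rad/s.
V_P = V_A + ω_rod × AP, with AP = 0.0228 m along the rod.
Components: V_Px = −rω sinθ − a·ω_rod·sinφ = -2.0233 m/s;  V_Py = rω cosθ + a·ω_rod·cosφ = +1.3568 m/s.
|V_P| = √(V_Px² + V_Py²) = 2.4361 m/s.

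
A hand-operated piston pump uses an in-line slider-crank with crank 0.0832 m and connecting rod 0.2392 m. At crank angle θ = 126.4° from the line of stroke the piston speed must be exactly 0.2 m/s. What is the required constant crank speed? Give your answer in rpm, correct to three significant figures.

36.3

For an in-line slider-crank, |v_piston| = rω|sinθ|·[1 + r cosθ/√(L² − r² sin²θ)].
With r = 0.0832 m, L = 0.2392 m, θ = 126.4°: the bracketed kinematic factor |dx/dθ| = 0.052569 m.
ω = v/|dx/dθ| = 0.2/0.052569 = 3.8045 rad/s.
N = 60ω/(2π) = 36.331 rpm.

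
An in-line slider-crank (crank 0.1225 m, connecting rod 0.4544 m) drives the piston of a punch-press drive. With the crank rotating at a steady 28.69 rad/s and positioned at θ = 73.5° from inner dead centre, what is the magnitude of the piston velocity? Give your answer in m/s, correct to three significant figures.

ω = 28.69 rad/s
For an in-line slider-crank, x = r cosθ + √(L² − r² sin²θ), so v = −rω sinθ·[1 + r cosθ/√(L² − r² sin²θ)].
With r = 0.1225 m, L = 0.4544 m, θ = 73.5°: √(L² − r² sin²θ) = 0.43896 m.
v = −0.1225·28.69·0.95882·[1 + 0.1225·0.28402/0.43896] = -3.6369 m/s.
|v| = 3.6369 m/s.

3.64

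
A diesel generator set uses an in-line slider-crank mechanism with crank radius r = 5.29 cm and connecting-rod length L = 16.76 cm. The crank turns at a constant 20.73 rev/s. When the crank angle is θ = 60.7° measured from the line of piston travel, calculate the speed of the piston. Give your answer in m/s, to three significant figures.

6.97

ω = 2π·20.7 = 130.3 rad/s
For an in-line slider-crank, x = r cosθ + √(L² − r² sin²θ), so v = −rω sinθ·[1 + r cosθ/√(L² − r² sin²θ)].
With r = 0.0529 m, L = 0.1676 m, θ = 60.7°: √(L² − r² sin²θ) = 0.16113 m.
v = −0.0529·130.3·0.87207·[1 + 0.0529·0.48938/0.16113] = -6.9742 m/s.
|v| = 6.9742 m/s.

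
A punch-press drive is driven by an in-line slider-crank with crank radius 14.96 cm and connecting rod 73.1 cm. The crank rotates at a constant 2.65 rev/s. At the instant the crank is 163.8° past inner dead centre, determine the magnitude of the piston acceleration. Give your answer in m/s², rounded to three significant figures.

32.6

ω = 2π·2.65 = 16.65 rad/s
x(θ) = r cosθ + √(L² − r² sin²θ); with ω constant, a = ω²·d²x/dθ².
d²x/dθ² = −r cosθ − r²(cos2θ)/√u − r⁴ sin²2θ/(4u^{3/2}),  u = L² − r² sin²θ = 0.532619 m².
Substituting r = 0.1496 m, L = 0.731 m, θ = 163.8°: d²x/dθ² = +0.11768 m.
a = ω²·d²x/dθ² = (16.65)²·(+0.11768) = +32.624 m/s²;  |a| = 32.624 m/s².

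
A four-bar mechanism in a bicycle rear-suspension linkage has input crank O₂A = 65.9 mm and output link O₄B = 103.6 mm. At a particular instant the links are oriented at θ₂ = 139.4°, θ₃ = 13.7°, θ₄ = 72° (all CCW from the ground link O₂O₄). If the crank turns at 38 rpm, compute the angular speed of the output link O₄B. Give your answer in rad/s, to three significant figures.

2.42

ω₂ = 3.979 rad/s (from 38 rpm).
Differentiating the loop-closure r₂e^{iθ₂}+r₃e^{iθ₃}=r₁+r₄e^{iθ₄} gives r₂ω₂e^{iθ₂}+r₃ω₃e^{iθ₃}=r₄ω₄e^{iθ₄}.
Eliminating the other unknown: ω₄ = r₂ω₂ sin(θ₂−θ₃) / [r₄ sin(θ₄−θ₃)].
Numerator sine = +0.81208; denominator sine = +0.85081.
Result = 0.0659·3.979·(+0.81208) / (0.1036·(+0.85081)) = +2.416 rad/s; magnitude 2.416 rad/s.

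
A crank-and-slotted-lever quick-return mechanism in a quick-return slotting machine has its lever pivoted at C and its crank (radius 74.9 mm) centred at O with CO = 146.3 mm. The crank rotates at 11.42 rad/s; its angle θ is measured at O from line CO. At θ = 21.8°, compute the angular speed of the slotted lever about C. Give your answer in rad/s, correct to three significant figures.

ω = 11.42 rad/s
Crank pin A relative to C: A = (d + r cosθ, r sinθ); lever angle φ = atan2(r sinθ, d + r cosθ).
Differentiating tanφ: φ̇ = rω(d cosθ + r)/(d² + r² + 2dr cosθ).
d² + r² + 2dr cosθ = |CA|² = 0.0473622 m²;  d cosθ + r = +0.21074 m.
|ω_lever| = |0.0749·11.42·+0.21074| / 0.0473622 = 3.8059 rad/s.

3.81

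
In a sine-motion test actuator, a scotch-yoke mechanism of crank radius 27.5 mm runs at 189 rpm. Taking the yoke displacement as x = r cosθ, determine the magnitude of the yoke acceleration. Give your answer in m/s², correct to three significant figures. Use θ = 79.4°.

1.98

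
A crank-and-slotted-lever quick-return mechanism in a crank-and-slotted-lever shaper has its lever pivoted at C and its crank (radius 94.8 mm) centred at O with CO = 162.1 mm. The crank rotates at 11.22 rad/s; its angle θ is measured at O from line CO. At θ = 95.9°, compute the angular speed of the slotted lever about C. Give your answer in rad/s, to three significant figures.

2.59

ω = 11.22 rad/s
Crank pin A relative to C: A = (d + r cosθ, r sinθ); lever angle φ = atan2(r sinθ, d + r cosθ).
Differentiating tanφ: φ̇ = rω(d cosθ + r)/(d² + r² + 2dr cosθ).
d² + r² + 2dr cosθ = |CA|² = 0.0321042 m²;  d cosθ + r = +0.078137 m.
|ω_lever| = |0.0948·11.22·+0.078137| / 0.0321042 = 2.5888 rad/s.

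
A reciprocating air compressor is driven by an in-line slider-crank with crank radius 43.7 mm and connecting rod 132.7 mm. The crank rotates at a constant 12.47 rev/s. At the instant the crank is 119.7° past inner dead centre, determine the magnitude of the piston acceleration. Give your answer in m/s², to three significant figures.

178

ω = 2π·12.5 = 78.35 rad/s
x(θ) = r cosθ + √(L² − r² sin²θ); with ω constant, a = ω²·d²x/dθ².
d²x/dθ² = −r cosθ − r²(cos2θ)/√u − r⁴ sin²2θ/(4u^{3/2}),  u = L² − r² sin²θ = 0.0161684 m².
Substituting r = 0.0437 m, L = 0.1327 m, θ = 119.7°: d²x/dθ² = +0.028968 m.
a = ω²·d²x/dθ² = (78.35)²·(+0.028968) = +177.83 m/s²;  |a| = 177.83 m/s².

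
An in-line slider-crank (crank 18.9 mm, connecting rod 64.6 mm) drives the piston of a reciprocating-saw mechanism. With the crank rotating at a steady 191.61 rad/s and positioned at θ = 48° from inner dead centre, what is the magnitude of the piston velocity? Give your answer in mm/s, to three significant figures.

ω = 191.6 rad/s
For an in-line slider-crank, x = r cosθ + √(L² − r² sin²θ), so v = −rω sinθ·[1 + r cosθ/√(L² − r² sin²θ)].
With r = 0.0189 m, L = 0.0646 m, θ = 48°: √(L² − r² sin²θ) = 0.063055 m.
v = −0.0189·191.6·0.74314·[1 + 0.0189·0.66913/0.063055] = -3.231 m/s.
|v| = 3.231 m/s = 3231 mm/s.

3230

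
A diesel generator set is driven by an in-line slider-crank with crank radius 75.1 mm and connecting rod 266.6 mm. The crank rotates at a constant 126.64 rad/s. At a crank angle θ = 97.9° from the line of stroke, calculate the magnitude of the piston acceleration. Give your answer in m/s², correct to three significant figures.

ω = 126.6 rad/s
x(θ) = r cosθ + √(L² − r² sin²θ); with ω constant, a = ω²·d²x/dθ².
d²x/dθ² = −r cosθ − r²(cos2θ)/√u − r⁴ sin²2θ/(4u^{3/2}),  u = L² − r² sin²θ = 0.0655421 m².
Substituting r = 0.0751 m, L = 0.2666 m, θ = 97.9°: d²x/dθ² = +0.031485 m.
a = ω²·d²x/dθ² = (126.6)²·(+0.031485) = +504.94 m/s²;  |a| = 504.94 m/s².

505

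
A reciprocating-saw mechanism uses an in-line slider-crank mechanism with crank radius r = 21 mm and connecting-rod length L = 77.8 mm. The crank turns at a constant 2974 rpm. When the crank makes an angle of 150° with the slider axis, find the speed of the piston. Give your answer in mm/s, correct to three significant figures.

2500

ω = 2π·2974/60 = 311.4 rad/s
For an in-line slider-crank, x = r cosθ + √(L² − r² sin²θ), so v = −rω sinθ·[1 + r cosθ/√(L² − r² sin²θ)].
With r = 0.021 m, L = 0.0778 m, θ = 150°: √(L² − r² sin²θ) = 0.077088 m.
v = −0.021·311.4·0.50000·[1 + 0.021·-0.86603/0.077088] = -2.4986 m/s.
|v| = 2.4986 m/s = 2498.6 mm/s.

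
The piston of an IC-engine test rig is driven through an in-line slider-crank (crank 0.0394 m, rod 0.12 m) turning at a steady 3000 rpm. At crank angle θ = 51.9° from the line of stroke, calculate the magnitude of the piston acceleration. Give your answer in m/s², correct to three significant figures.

2120

ω = 2π·3000/60 = 314.2 rad/s
x(θ) = r cosθ + √(L² − r² sin²θ); with ω constant, a = ω²·d²x/dθ².
d²x/dθ² = −r cosθ − r²(cos2θ)/√u − r⁴ sin²2θ/(4u^{3/2}),  u = L² − r² sin²θ = 0.0134387 m².
Substituting r = 0.0394 m, L = 0.12 m, θ = 51.9°: d²x/dθ² = -0.021482 m.
a = ω²·d²x/dθ² = (314.2)²·(-0.021482) = -2120.2 m/s²;  |a| = 2120.2 m/s².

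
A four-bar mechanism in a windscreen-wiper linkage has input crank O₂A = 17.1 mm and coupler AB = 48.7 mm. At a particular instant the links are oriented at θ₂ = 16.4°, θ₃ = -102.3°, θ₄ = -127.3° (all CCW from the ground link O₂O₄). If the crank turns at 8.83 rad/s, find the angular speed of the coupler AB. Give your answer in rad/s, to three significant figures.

4.34

ω₂ = 8.83 rad/s
Differentiating the loop-closure r₂e^{iθ₂}+r₃e^{iθ₃}=r₁+r₄e^{iθ₄} gives r₂ω₂e^{iθ₂}+r₃ω₃e^{iθ₃}=r₄ω₄e^{iθ₄}.
Eliminating the other unknown: ω₃ = r₂ω₂ sin(θ₄−θ₂) / [r₃ sin(θ₃−θ₄)].
Numerator sine = -0.59201; denominator sine = +0.42262.
Result = 0.0171·8.83·(-0.59201) / (0.0487·(+0.42262)) = -4.3432 rad/s; magnitude 4.3432 rad/s.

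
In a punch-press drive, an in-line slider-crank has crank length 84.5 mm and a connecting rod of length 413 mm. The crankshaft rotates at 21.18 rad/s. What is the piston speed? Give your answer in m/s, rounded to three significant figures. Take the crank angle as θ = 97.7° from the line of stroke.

ω = 21.18 rad/s
For an in-line slider-crank, x = r cosθ + √(L² − r² sin²θ), so v = −rω sinθ·[1 + r cosθ/√(L² − r² sin²θ)].
With r = 0.0845 m, L = 0.413 m, θ = 97.7°: √(L² − r² sin²θ) = 0.40442 m.
v = −0.0845·21.18·0.99098·[1 + 0.0845·-0.13399/0.40442] = -1.7239 m/s.
|v| = 1.7239 m/s.

1.72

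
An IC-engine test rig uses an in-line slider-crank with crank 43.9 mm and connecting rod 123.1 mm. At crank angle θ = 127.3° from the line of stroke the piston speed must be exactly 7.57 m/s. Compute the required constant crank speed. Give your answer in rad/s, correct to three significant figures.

For an in-line slider-crank, |v_piston| = rω|sinθ|·[1 + r cosθ/√(L² − r² sin²θ)].
With r = 0.0439 m, L = 0.1231 m, θ = 127.3°: the bracketed kinematic factor |dx/dθ| = 0.027051 m.
ω = v/|dx/dθ| = 7.57/0.027051 = 279.84 rad/s.

280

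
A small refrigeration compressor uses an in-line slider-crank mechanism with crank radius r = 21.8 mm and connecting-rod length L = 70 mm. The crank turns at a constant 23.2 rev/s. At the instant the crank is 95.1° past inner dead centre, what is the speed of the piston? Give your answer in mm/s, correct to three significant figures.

ω = 2π·23.2 = 145.8 rad/s
For an in-line slider-crank, x = r cosθ + √(L² − r² sin²θ), so v = −rω sinθ·[1 + r cosθ/√(L² − r² sin²θ)].
With r = 0.0218 m, L = 0.07 m, θ = 95.1°: √(L² − r² sin²θ) = 0.066547 m.
v = −0.0218·145.8·0.99604·[1 + 0.0218·-0.08889/0.066547] = -3.073 m/s.
|v| = 3.073 m/s = 3073 mm/s.

3070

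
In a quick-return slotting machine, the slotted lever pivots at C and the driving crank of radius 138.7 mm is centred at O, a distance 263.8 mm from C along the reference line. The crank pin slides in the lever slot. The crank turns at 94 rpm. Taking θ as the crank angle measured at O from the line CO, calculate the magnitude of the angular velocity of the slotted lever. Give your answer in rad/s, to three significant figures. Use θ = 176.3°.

10.8

ω = 9.844 rad/s (from 94 rpm).
Crank pin A relative to C: A = (d + r cosθ, r sinθ); lever angle φ = atan2(r sinθ, d + r cosθ).
Differentiating tanφ: φ̇ = rω(d cosθ + r)/(d² + r² + 2dr cosθ).
d² + r² + 2dr cosθ = |CA|² = 0.0158025 m²;  d cosθ + r = -0.12455 m.
|ω_lever| = |0.1387·9.844·-0.12455| / 0.0158025 = 10.761 rad/s.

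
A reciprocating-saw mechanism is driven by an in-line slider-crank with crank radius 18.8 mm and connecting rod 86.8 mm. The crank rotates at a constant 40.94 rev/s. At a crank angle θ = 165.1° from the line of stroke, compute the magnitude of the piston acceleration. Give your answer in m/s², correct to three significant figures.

967

ω = 2π·40.9 = 257.2 rad/s
x(θ) = r cosθ + √(L² − r² sin²θ); with ω constant, a = ω²·d²x/dθ².
d²x/dθ² = −r cosθ − r²(cos2θ)/√u − r⁴ sin²2θ/(4u^{3/2}),  u = L² − r² sin²θ = 0.00751087 m².
Substituting r = 0.0188 m, L = 0.0868 m, θ = 165.1°: d²x/dθ² = +0.014617 m.
a = ω²·d²x/dθ² = (257.2)²·(+0.014617) = +967.2 m/s²;  |a| = 967.2 m/s².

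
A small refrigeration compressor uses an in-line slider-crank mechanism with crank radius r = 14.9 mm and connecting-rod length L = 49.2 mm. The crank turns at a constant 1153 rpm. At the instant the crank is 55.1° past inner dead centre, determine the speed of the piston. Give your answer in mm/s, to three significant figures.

ω = 2π·1153/60 = 120.7 rad/s
For an in-line slider-crank, x = r cosθ + √(L² − r² sin²θ), so v = −rω sinθ·[1 + r cosθ/√(L² − r² sin²θ)].
With r = 0.0149 m, L = 0.0492 m, θ = 55.1°: √(L² − r² sin²θ) = 0.047658 m.
v = −0.0149·120.7·0.82015·[1 + 0.0149·0.57215/0.047658] = -1.7394 m/s.
|v| = 1.7394 m/s = 1739.4 mm/s.

1740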